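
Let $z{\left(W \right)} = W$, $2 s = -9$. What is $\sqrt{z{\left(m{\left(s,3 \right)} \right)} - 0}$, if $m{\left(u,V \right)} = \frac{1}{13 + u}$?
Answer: $\frac{\sqrt{34}}{17} \approx 0.343$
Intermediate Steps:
$s = - \frac{9}{2}$ ($s = \frac{1}{2} \left(-9\right) = - \frac{9}{2} \approx -4.5$)
$\sqrt{z{\left(m{\left(s,3 \right)} \right)} - 0} = \sqrt{\frac{1}{13 - \frac{9}{2}} - 0} = \sqrt{\frac{1}{\frac{17}{2}} + 0} = \sqrt{\frac{2}{17} + 0} = \sqrt{\frac{2}{17}} = \frac{\sqrt{34}}{17}$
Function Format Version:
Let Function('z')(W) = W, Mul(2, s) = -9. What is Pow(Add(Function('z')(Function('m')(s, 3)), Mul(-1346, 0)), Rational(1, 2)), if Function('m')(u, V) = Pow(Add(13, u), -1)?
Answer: Mul(Rational(1, 17), Pow(34, Rational(1, 2))) ≈ 0.34300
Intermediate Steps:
s = Rational(-9, 2) (s = Mul(Rational(1, 2), -9) = Rational(-9, 2) ≈ -4.5000)
Pow(Add(Function('z')(Function('m')(s, 3)), Mul(-1346, 0)), Rational(1, 2)) = Pow(Add(Pow(Add(13, Rational(-9, 2)), -1), Mul(-1346, 0)), Rational(1, 2)) = Pow(Add(Pow(Rational(17, 2), -1), 0), Rational(1, 2)) = Pow(Add(Rational(2, 17), 0), Rational(1, 2)) = Pow(Rational(2, 17), Rational(1, 2)) = Mul(Rational(1, 17), Pow(34, Rational(1, 2)))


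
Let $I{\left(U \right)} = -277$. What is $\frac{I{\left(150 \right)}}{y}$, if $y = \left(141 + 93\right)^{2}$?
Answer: $- \frac{277}{54756} \approx -0.0050588$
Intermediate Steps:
$y = 54756$ ($y = 234^{2} = 54756$)
$\frac{I{\left(150 \right)}}{y} = - \frac{277}{54756}$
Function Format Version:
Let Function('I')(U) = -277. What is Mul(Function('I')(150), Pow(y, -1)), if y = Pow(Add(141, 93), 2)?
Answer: Rational(-277, 54756) ≈ -0.0050588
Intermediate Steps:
y = 54756 (y = Pow(234, 2) = 54756)
Mul(Function('I')(150), Pow(y, -1)) = Mul(-277, Pow(54756, -1)) = Mul(-277, Rational(1, 54756)) = Rational(-277, 54756)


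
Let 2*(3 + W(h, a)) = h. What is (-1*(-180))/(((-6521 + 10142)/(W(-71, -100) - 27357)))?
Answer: -96690/71 ≈ -1361.8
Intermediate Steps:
W(h, a) = -3 + h/2
(-1*(-180))/(((-6521 + 10142)/(W(-71, -100) - 27357))) = (-1*(-180))/(((-6521 + 10142)/((-3 + (½)*(-71)) - 27357))) = 180/((3621/((-3 - 71/2) - 27357))) = 180/((3621/(-77/2 - 27357))) = 180/((3621/(-54791/2))) = 180/((3621*(-2/54791))) = 180/(-426/3223) = 180*(-3223/426) = -96690/71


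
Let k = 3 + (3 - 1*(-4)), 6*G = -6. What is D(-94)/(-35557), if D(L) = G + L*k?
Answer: 941/35557 ≈ 0.026465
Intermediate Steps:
G = -1 (G = (⅙)*(-6) = -1)
k = 10 (k = 3 + (3 + 4) = 3 + 7 = 10)
D(L) = -1 + 10*L (D(L) = -1 + L*10 = -1 + 10*L)
D(-94)/(-35557) = (-1 + 10*(-94))/(-35557) = (-1 - 940)*(-1/35557) = -941*(-1/35557) = 941/35557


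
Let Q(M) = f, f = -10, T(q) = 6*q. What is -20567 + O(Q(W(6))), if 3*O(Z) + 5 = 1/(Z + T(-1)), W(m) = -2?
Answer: -329099/16 ≈ -20569.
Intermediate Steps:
Q(M) = -10
O(Z) = -5/3 + 1/(3*(-6 + Z)) (O(Z) = -5/3 + 1/(3*(Z + 6*(-1))) = -5/3 + 1/(3*(Z - 6)) = -5/3 + 1/(3*(-6 + Z)))
-20567 + O(Q(W(6))) = -20567 + (31 - 5*(-10))/(3*(-6 - 10)) = -20567 + (1/3)*(31 + 50)/(-16) = -20567 + (1/3)*(-1/16)*81 = -20567 - 27/16 = -329099/16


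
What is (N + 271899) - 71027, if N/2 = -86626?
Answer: 27620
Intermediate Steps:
N = -173252 (N = 2*(-86626) = -173252)
(N + 271899) - 71027 = (-173252 + 271899) - 71027 = 98647 - 71027 = 27620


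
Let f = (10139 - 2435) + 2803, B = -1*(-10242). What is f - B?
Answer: 265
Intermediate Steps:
B = 10242
f = 10507 (f = 7704 + 2803 = 10507)
f - B = 10507 - 1*10242 = 10507 - 10242 = 265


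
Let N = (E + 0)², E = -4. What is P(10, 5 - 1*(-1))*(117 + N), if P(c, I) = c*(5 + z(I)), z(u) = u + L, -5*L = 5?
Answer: 13300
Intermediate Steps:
L = -1 (L = -⅕*5 = -1)
z(u) = -1 + u (z(u) = u - 1 = -1 + u)
N = 16 (N = (-4 + 0)² = (-4)² = 16)
P(c, I) = c*(4 + I) (P(c, I) = c*(5 + (-1 + I)) = c*(4 + I))
P(10, 5 - 1*(-1))*(117 + N) = (10*(4 + (5 - 1*(-1))))*(117 + 16) = (10*(4 + (5 + 1)))*133 = (10*(4 + 6))*133 = (10*10)*133 = 100*133 = 13300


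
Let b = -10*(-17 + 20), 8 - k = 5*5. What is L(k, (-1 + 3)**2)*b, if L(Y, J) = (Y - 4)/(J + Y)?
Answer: -630/13 ≈ -48.462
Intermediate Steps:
k = -17 (k = 8 - 5*5 = 8 - 1*25 = 8 - 25 = -17)
L(Y, J) = (-4 + Y)/(J + Y)
b = -30 (b = -10*3 = -30)
L(k, (-1 + 3)**2)*b = ((-4 - 17)/((-1 + 3)**2 - 17))*(-30) = (-21/(2**2 - 17))*(-30) = (-21/(4 - 17))*(-30) = (-21/(-13))*(-30) = -1/13*(-21)*(-30) = (21/13)*(-30) = -630/13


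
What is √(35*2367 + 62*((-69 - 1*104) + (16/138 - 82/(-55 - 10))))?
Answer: √1452407828235/4485 ≈ 268.71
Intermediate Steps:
√(35*2367 + 62*((-69 - 1*104) + (16/138 - 82/(-55 - 10)))) = √(82845 + 62*((-69 - 104) + (16*(1/138) - 82/(-65)))) = √(82845 + 62*(-173 + (8/69 - 82*(-1/65)))) = √(82845 + 62*(-173 + (8/69 + 82/65))) = √(82845 + 62*(-173 + 6178/4485)) = √(82845 + 62*(-769727/4485)) = √(82845 - 47723074/4485) = √(323836751/4485) = √1452407828235/4485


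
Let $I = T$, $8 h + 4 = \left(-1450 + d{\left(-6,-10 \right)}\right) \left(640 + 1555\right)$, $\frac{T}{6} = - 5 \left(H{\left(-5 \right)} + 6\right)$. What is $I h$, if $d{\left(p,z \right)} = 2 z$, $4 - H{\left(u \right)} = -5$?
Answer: $\frac{362998575}{2} \approx 1.815 \cdot 10^{8}$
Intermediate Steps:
$H{\left(u \right)} = 9$ ($H{\left(u \right)} = 4 - -5 = 4 + 5 = 9$)
$T = -450$ ($T = 6 \left(- 5 \left(9 + 6\right)\right) = 6 \left(\left(-5\right) 15\right) = 6 \left(-75\right) = -450$)
$h = - \frac{1613327}{4}$ ($h = - \frac{1}{2} + \frac{\left(-1450 + 2 \left(-10\right)\right) \left(640 + 1555\right)}{8} = - \frac{1}{2} + \frac{\left(-1450 - 20\right) 2195}{8} = - \frac{1}{2} + \frac{\left(-1470\right) 2195}{8} = - \frac{1}{2} + \frac{1}{8} \left(-3226650\right) = - \frac{1}{2} - \frac{1613325}{4} = - \frac{1613327}{4} \approx -4.0333 \cdot 10^{5}$)
$I = -450$
$I h = \left(-450\right) \left(- \frac{1613327}{4}\right) = \frac{362998575}{2}$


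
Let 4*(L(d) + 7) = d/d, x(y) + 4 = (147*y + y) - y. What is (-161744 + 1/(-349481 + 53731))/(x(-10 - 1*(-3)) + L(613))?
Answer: 95671576002/615012125 ≈ 155.56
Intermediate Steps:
x(y) = -4 + 147*y (x(y) = -4 + ((147*y + y) - y) = -4 + (148*y - y) = -4 + 147*y)
L(d) = -27/4 (L(d) = -7 + (d/d)/4 = -7 + (¼)*1 = -7 + ¼ = -27/4)
(-161744 + 1/(-349481 + 53731))/(x(-10 - 1*(-3)) + L(613)) = (-161744 + 1/(-349481 + 53731))/((-4 + 147*(-10 - 1*(-3))) - 27/4) = (-161744 + 1/(-295750))/((-4 + 147*(-10 + 3)) - 27/4) = (-161744 - 1/295750)/((-4 + 147*(-7)) - 27/4) = -47835788001/(295750*((-4 - 1029) - 27/4)) = -47835788001/(295750*(-1033 - 27/4)) = -47835788001/(295750*(-4159/4)) = -47835788001/295750*(-4/4159) = 95671576002/615012125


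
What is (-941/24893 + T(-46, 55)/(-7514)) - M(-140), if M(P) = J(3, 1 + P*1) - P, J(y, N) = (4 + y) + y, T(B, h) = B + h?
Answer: -28064195011/187046002 ≈ -150.04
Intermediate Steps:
J(y, N) = 4 + 2*y
M(P) = 10 - P (M(P) = (4 + 2*3) - P = (4 + 6) - P = 10 - P)
(-941/24893 + T(-46, 55)/(-7514)) - M(-140) = (-941/24893 + (-46 + 55)/(-7514)) - (10 - 1*(-140)) = (-941*1/24893 + 9*(-1/7514)) - (10 + 140) = (-941/24893 - 9/7514) - 1*150 = -7294711/187046002 - 150 = -28064195011/187046002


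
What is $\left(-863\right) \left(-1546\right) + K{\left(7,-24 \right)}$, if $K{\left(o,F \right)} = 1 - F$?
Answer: $1334223$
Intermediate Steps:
$\left(-863\right) \left(-1546\right) + K{\left(7,-24 \right)} = \left(-863\right) \left(-1546\right) + \left(1 - -24\right) = 1334198 + \left(1 + 24\right) = 1334198 + 25 = 1334223$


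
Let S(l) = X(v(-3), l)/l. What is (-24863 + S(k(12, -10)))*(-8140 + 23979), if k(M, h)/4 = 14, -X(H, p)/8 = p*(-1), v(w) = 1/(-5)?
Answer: -393678345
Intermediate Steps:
v(w) = -⅕
X(H, p) = 8*p (X(H, p) = -8*p*(-1) = -(-8)*p = 8*p)
k(M, h) = 56 (k(M, h) = 4*14 = 56)
S(l) = 8 (S(l) = (8*l)/l = 8)
(-24863 + S(k(12, -10)))*(-8140 + 23979) = (-24863 + 8)*(-8140 + 23979) = -24855*15839 = -393678345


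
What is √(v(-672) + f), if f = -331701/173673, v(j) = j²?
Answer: √1513417712339307/57891 ≈ 672.00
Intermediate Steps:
f = -110567/57891 (f = -331701*1/173673 = -110567/57891 ≈ -1.9099)
√(v(-672) + f) = √((-672)² - 110567/57891) = √(451584 - 110567/57891) = √(26142538777/57891) = √1513417712339307/57891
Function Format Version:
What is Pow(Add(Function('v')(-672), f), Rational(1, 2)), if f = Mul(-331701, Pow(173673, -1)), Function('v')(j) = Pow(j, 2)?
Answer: Mul(Rational(1, 57891), Pow(1513417712339307, Rational(1, 2))) ≈ 672.00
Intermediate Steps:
f = Rational(-110567, 57891) (f = Mul(-331701, Rational(1, 173673)) = Rational(-110567, 57891) ≈ -1.9099)
Pow(Add(Function('v')(-672), f), Rational(1, 2)) = Pow(Add(Pow(-672, 2), Rational(-110567, 57891)), Rational(1, 2)) = Pow(Add(451584, Rational(-110567, 57891)), Rational(1, 2)) = Pow(Rational(26142538777, 57891), Rational(1, 2)) = Mul(Rational(1, 57891), Pow(1513417712339307, Rational(1, 2)))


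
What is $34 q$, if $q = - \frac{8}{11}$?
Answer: $- \frac{272}{11} \approx -24.727$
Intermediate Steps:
$q = - \frac{8}{11}$ ($q = \left(-8\right) \frac{1}{11} = - \frac{8}{11} \approx -0.72727$)
$34 q = 34 \left(- \frac{8}{11}\right) = - \frac{272}{11}$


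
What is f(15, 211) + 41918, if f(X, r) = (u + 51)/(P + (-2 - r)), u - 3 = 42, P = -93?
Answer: 2137802/51 ≈ 41918.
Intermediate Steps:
u = 45 (u = 3 + 42 = 45)
f(X, r) = 96/(-95 - r) (f(X, r) = (45 + 51)/(-93 + (-2 - r)) = 96/(-95 - r))
f(15, 211) + 41918 = -96/(95 + 211) + 41918 = -96/306 + 41918 = -96*1/306 + 41918 = -16/51 + 41918 = 2137802/51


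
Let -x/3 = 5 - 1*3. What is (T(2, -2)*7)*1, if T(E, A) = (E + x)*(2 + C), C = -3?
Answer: 28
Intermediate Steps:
x = -6 (x = -3*(5 - 1*3) = -3*(5 - 3) = -3*2 = -6)
T(E, A) = 6 - E (T(E, A) = (E - 6)*(2 - 3) = (-6 + E)*(-1) = 6 - E)
(T(2, -2)*7)*1 = ((6 - 1*2)*7)*1 = ((6 - 2)*7)*1 = (4*7)*1 = 28*1 = 28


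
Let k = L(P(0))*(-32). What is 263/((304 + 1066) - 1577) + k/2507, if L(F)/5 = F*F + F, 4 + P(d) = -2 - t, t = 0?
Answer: -71867/22563 ≈ -3.1852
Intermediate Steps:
P(d) = -6 (P(d) = -4 + (-2 - 1*0) = -4 + (-2 + 0) = -4 - 2 = -6)
L(F) = 5*F + 5*F² (L(F) = 5*(F*F + F) = 5*(F² + F) = 5*(F + F²) = 5*F + 5*F²)
k = -4800 (k = (5*(-6)*(1 - 6))*(-32) = (5*(-6)*(-5))*(-32) = 150*(-32) = -4800)
263/((304 + 1066) - 1577) + k/2507 = 263/((304 + 1066) - 1577) - 4800/2507 = 263/(1370 - 1577) - 4800*1/2507 = 263/(-207) - 4800/2507 = 263*(-1/207) - 4800/2507 = -263/207 - 4800/2507 = -71867/22563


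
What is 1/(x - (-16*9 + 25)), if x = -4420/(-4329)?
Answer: 333/39967 ≈ 0.0083319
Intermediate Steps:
x = 340/333 (x = -4420*(-1/4329) = 340/333 ≈ 1.0210)
1/(x - (-16*9 + 25)) = 1/(340/333 - (-16*9 + 25)) = 1/(340/333 - (-144 + 25)) = 1/(340/333 - 1*(-119)) = 1/(340/333 + 119) = 1/(39967/333) = 333/39967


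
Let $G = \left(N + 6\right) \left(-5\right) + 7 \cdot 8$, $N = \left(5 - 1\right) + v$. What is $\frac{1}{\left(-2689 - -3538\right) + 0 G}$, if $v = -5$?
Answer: $\frac{1}{849} \approx 0.0011779$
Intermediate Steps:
$N = -1$ ($N = \left(5 - 1\right) - 5 = 4 - 5 = -1$)
$G = 31$ ($G = \left(-1 + 6\right) \left(-5\right) + 7 \cdot 8 = 5 \left(-5\right) + 56 = -25 + 56 = 31$)
$\frac{1}{\left(-2689 - -3538\right) + 0 G} = \frac{1}{\left(-2689 - -3538\right) + 0 \cdot 31} = \frac{1}{\left(-2689 + 3538\right) + 0} = \frac{1}{849 + 0} = \frac{1}{849}$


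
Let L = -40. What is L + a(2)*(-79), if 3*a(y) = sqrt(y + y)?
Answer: -278/3 ≈ -92.667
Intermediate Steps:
a(y) = sqrt(2)*sqrt(y)/3 (a(y) = sqrt(y + y)/3 = sqrt(2*y)/3 = (sqrt(2)*sqrt(y))/3 = sqrt(2)*sqrt(y)/3)
L + a(2)*(-79) = -40 + (sqrt(2)*sqrt(2)/3)*(-79) = -40 + (2/3)*(-79) = -40 - 158/3 = -278/3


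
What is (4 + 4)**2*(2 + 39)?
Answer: 2624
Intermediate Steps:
(4 + 4)**2*(2 + 39) = 8**2*41 = 64*41 = 2624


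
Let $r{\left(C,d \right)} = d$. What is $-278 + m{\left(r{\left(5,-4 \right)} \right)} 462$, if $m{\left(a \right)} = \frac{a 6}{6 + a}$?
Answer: $-5822$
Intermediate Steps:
$m{\left(a \right)} = \frac{6 a}{6 + a}$
$-278 + m{\left(r{\left(5,-4 \right)} \right)} 462 = -278 + 6 \left(-4\right) \frac{1}{6 - 4} \cdot 462 = -278 + 6 \left(-4\right) \frac{1}{2} \cdot 462 = -278 - 5544 = -5822$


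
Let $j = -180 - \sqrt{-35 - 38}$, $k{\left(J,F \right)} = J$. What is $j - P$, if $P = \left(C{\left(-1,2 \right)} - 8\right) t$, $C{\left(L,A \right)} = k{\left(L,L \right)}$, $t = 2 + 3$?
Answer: $-135 - i \sqrt{73} \approx -135.0 - 8.544 i$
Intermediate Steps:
$t = 5$
$C{\left(L,A \right)} = L$
$P = -45$ ($P = \left(-1 - 8\right) 5 = \left(-9\right) 5 = -45$)
$j = -180 - i \sqrt{73}$ ($j = -180 - \sqrt{-73} = -180 - i \sqrt{73} \approx -180.0 - 8.544 i$)
$j - P = \left(-180 - i \sqrt{73}\right) - -45 = \left(-180 - i \sqrt{73}\right) + 45 = -135 - i \sqrt{73}$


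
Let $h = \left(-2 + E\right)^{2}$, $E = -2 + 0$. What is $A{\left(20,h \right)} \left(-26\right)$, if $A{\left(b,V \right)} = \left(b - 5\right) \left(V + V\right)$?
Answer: $-12480$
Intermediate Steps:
$E = -2$
$h = 16$ ($h = \left(-2 - 2\right)^{2} = \left(-4\right)^{2} = 16$)
$A{\left(b,V \right)} = 2 V \left(-5 + b\right)$ ($A{\left(b,V \right)} = \left(-5 + b\right) 2 V = 2 V \left(-5 + b\right)$)
$A{\left(20,h \right)} \left(-26\right) = 2 \cdot 16 \left(-5 + 20\right) \left(-26\right) = 2 \cdot 16 \cdot 15 \left(-26\right) = 480 \left(-26\right) = -12480$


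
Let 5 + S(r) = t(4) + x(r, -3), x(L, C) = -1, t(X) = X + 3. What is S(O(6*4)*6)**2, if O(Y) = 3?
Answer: 1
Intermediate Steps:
t(X) = 3 + X
S(r) = 1 (S(r) = -5 + ((3 + 4) - 1) = -5 + (7 - 1) = -5 + 6 = 1)
S(O(6*4)*6)**2 = 1**2 = 1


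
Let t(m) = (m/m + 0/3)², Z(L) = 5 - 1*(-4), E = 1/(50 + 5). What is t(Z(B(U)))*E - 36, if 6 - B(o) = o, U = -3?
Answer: -1979/55 ≈ -35.982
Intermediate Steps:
B(o) = 6 - o
E = 1/55 ≈ 0.018182
Z(L) = 9 (Z(L) = 5 + 4 = 9)
t(m) = 1 (t(m) = (1 + 0*(⅓))² = (1 + 0)² = 1² = 1)
t(Z(B(U)))*E - 36 = 1*(1/55) - 36 = 1/55 - 36 = -1979/55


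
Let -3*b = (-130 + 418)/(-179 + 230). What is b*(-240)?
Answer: 7680/17 ≈ 451.76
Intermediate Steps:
b = -32/17 (b = -(-130 + 418)/(3*(-179 + 230)) = -96/51 = -1/3*96/17 = -32/17 ≈ -1.8824)
b*(-240) = -32/17*(-240) = 7680/17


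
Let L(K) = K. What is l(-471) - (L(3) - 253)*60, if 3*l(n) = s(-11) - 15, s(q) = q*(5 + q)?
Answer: 15017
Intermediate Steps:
l(n) = 17 (l(n) = (-11*(5 - 11) - 15)/3 = (-11*(-6) - 15)/3 = (66 - 15)/3 = (1/3)*51 = 17)
l(-471) - (L(3) - 253)*60 = 17 - (3 - 253)*60 = 17 - (-250)*60 = 17 - 1*(-15000) = 17 + 15000 = 15017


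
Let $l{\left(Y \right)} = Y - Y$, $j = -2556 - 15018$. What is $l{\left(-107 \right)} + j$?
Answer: $-17574$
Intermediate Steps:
$j = -17574$ ($j = -2556 - 15018 = -17574$)
$l{\left(Y \right)} = 0$
$l{\left(-107 \right)} + j = 0 - 17574 = -17574$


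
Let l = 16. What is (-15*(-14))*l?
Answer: 3360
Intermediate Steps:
(-15*(-14))*l = -15*(-14)*16 = 210*16 = 3360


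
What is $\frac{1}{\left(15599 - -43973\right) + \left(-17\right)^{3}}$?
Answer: $\frac{1}{54659} \approx 1.8295 \cdot 10^{-5}$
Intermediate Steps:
$\frac{1}{\left(15599 - -43973\right) + \left(-17\right)^{3}} = \frac{1}{\left(15599 + 43973\right) - 4913} = \frac{1}{59572 - 4913} = \frac{1}{54659}$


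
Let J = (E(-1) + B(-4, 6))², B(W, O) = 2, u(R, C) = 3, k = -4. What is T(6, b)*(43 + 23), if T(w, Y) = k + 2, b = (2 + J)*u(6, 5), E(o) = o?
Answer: -132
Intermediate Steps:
J = 1 (J = (-1 + 2)² = 1² = 1)
b = 9 (b = (2 + 1)*3 = 3*3 = 9)
T(w, Y) = -2 (T(w, Y) = -4 + 2 = -2)
T(6, b)*(43 + 23) = -2*(43 + 23) = -2*66 = -132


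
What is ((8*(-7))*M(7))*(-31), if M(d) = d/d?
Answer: 1736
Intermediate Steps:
M(d) = 1
((8*(-7))*M(7))*(-31) = ((8*(-7))*1)*(-31) = -56*1*(-31) = -56*(-31) = 1736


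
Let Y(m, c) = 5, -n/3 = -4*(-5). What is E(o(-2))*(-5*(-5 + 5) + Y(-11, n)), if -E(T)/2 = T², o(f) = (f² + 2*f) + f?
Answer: -40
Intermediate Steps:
n = -60 (n = -(-12)*(-5) = -3*20 = -60)
o(f) = f² + 3*f
E(T) = -2*T²
E(o(-2))*(-5*(-5 + 5) + Y(-11, n)) = (-2*4*(3 - 2)²)*(-5*(-5 + 5) + 5) = (-2*(-2*1)²)*(-5*0 + 5) = (-2*(-2)²)*(0 + 5) = -2*4*5 = -8*5 = -40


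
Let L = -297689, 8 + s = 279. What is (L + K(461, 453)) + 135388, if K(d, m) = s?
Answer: -162030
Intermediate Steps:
s = 271 (s = -8 + 279 = 271)
K(d, m) = 271
(L + K(461, 453)) + 135388 = (-297689 + 271) + 135388 = -297418 + 135388 = -162030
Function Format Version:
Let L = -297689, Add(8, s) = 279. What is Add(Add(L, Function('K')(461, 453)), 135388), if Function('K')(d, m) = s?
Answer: -162030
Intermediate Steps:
s = 271 (s = Add(-8, 279) = 271)
Function('K')(d, m) = 271
Add(Add(L, Function('K')(461, 453)), 135388) = Add(Add(-297689, 271), 135388) = Add(-297418, 135388) = -162030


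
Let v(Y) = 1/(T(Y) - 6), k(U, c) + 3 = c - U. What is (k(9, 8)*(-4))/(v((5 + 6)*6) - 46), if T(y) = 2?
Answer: -64/185 ≈ -0.34595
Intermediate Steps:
k(U, c) = -3 + c - U (k(U, c) = -3 + (c - U) = -3 + c - U)
v(Y) = -¼ (v(Y) = 1/(2 - 6) = 1/(-4) = -¼)
(k(9, 8)*(-4))/(v((5 + 6)*6) - 46) = ((-3 + 8 - 1*9)*(-4))/(-¼ - 46) = ((-3 + 8 - 9)*(-4))/(-185/4) = -4*(-4)*(-4/185) = 16*(-4/185) = -64/185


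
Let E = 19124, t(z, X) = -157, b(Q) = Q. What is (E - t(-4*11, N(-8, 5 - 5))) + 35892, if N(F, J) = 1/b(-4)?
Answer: 55173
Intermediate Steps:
N(F, J) = -¼ (N(F, J) = 1/(-4) = -¼)
(E - t(-4*11, N(-8, 5 - 5))) + 35892 = (19124 - 1*(-157)) + 35892 = (19124 + 157) + 35892 = 19281 + 35892 = 55173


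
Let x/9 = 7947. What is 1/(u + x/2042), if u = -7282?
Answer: -2042/14798321 ≈ -0.00013799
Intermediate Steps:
x = 71523 (x = 9*7947 = 71523)
1/(u + x/2042) = 1/(-7282 + 71523/2042) = 1/(-14798321/2042) = -2042/14798321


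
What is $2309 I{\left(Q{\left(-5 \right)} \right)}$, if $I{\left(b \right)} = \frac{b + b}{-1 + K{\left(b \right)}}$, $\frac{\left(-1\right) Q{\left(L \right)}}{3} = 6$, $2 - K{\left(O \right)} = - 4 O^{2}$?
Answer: $- \frac{83124}{1297} \approx -64.089$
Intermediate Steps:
$K{\left(O \right)} = 2 + 4 O^{2}$ ($K{\left(O \right)} = 2 - - 4 O^{2} = 2 + 4 O^{2}$)
$Q{\left(L \right)} = -18$ ($Q{\left(L \right)} = \left(-3\right) 6 = -18$)
$I{\left(b \right)} = \frac{2 b}{1 + 4 b^{2}}$ ($I{\left(b \right)} = \frac{b + b}{-1 + \left(2 + 4 b^{2}\right)} = \frac{2 b}{1 + 4 b^{2}}$)
$2309 I{\left(Q{\left(-5 \right)} \right)} = 2309 \cdot 2 \left(-18\right) \frac{1}{1 + 4 \left(-18\right)^{2}} = 2309 \cdot 2 \left(-18\right) \frac{1}{1 + 4 \cdot 324} = 2309 \cdot 2 \left(-18\right) \frac{1}{1 + 1296} = 2309 \cdot 2 \left(-18\right) \frac{1}{1297} = 2309 \left(- \frac{36}{1297}\right) = - \frac{83124}{1297}$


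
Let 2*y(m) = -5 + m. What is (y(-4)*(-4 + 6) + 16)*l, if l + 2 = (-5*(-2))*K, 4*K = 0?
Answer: -14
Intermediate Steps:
K = 0 (K = (¼)*0 = 0)
y(m) = -5/2 + m/2 (y(m) = (-5 + m)/2 = -5/2 + m/2)
l = -2 (l = -2 - 5*(-2)*0 = -2 + 10*0 = -2 + 0 = -2)
(y(-4)*(-4 + 6) + 16)*l = ((-5/2 + (½)*(-4))*(-4 + 6) + 16)*(-2) = ((-5/2 - 2)*2 + 16)*(-2) = (-9/2*2 + 16)*(-2) = (-9 + 16)*(-2) = 7*(-2) = -14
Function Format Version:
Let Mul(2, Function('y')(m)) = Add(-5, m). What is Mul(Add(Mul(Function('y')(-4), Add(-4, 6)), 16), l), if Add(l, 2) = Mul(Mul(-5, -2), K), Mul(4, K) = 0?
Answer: -14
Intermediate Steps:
K = 0 (K = Mul(Rational(1, 4), 0) = 0)
Function('y')(m) = Add(Rational(-5, 2), Mul(Rational(1, 2), m)) (Function('y')(m) = Mul(Rational(1, 2), Add(-5, m)) = Add(Rational(-5, 2), Mul(Rational(1, 2), m)))
l = -2 (l = Add(-2, Mul(Mul(-5, -2), 0)) = Add(-2, Mul(10, 0)) = Add(-2, 0) = -2)
Mul(Add(Mul(Function('y')(-4), Add(-4, 6)), 16), l) = Mul(Add(Mul(Add(Rational(-5, 2), Mul(Rational(1, 2), -4)), Add(-4, 6)), 16), -2) = Mul(Add(Mul(Add(Rational(-5, 2), -2), 2), 16), -2) = Mul(Add(Mul(Rational(-9, 2), 2), 16), -2) = Mul(Add(-9, 16), -2) = Mul(7, -2) = -14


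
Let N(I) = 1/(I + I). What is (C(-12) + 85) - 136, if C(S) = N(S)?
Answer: -1225/24 ≈ -51.042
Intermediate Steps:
N(I) = 1/(2*I)
C(S) = 1/(2*S)
(C(-12) + 85) - 136 = ((½)/(-12) + 85) - 136 = ((½)*(-1/12) + 85) - 136 = (-1/24 + 85) - 136 = 2039/24 - 136 = -1225/24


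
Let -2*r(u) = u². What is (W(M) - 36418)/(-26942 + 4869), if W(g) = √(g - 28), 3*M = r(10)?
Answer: 36418/22073 - I*√402/66219 ≈ 1.6499 - 0.00030278*I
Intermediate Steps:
r(u) = -u²/2
M = -50/3 (M = (-½*10²)/3 = (-½*100)/3 = (⅓)*(-50) = -50/3 ≈ -16.667)
W(g) = √(-28 + g)
(W(M) - 36418)/(-26942 + 4869) = (√(-28 - 50/3) - 36418)/(-26942 + 4869) = (√(-134/3) - 36418)/(-22073) = (I*√402/3 - 36418)*(-1/22073) = (-36418 + I*√402/3)*(-1/22073) = 36418/22073 - I*√402/66219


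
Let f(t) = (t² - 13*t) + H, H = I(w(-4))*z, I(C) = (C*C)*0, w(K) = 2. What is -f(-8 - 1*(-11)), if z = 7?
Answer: 30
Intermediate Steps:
I(C) = 0 (I(C) = C²*0 = 0)
H = 0 (H = 0*7 = 0)
f(t) = t² - 13*t (f(t) = (t² - 13*t) + 0 = t² - 13*t)
-f(-8 - 1*(-11)) = -(-8 - 1*(-11))*(-13 + (-8 - 1*(-11))) = -(-8 + 11)*(-13 + (-8 + 11)) = -3*(-13 + 3) = -3*(-10) = -1*(-30) = 30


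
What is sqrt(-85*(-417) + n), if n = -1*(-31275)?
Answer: 4*sqrt(4170) ≈ 258.30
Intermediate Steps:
n = 31275
sqrt(-85*(-417) + n) = sqrt(-85*(-417) + 31275) = sqrt(35445 + 31275) = sqrt(66720) = 4*sqrt(4170)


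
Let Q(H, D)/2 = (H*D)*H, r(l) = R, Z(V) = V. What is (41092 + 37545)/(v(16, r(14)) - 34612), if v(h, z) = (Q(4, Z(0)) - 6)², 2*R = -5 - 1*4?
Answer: -78637/34576 ≈ -2.2743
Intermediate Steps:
R = -9/2 (R = (-5 - 1*4)/2 = (-5 - 4)/2 = (½)*(-9) = -9/2 ≈ -4.5000)
r(l) = -9/2
Q(H, D) = 2*D*H² (Q(H, D) = 2*((H*D)*H) = 2*((D*H)*H) = 2*(D*H²) = 2*D*H²)
v(h, z) = 36 (v(h, z) = (2*0*4² - 6)² = (2*0*16 - 6)² = (0 - 6)² = (-6)² = 36)
(41092 + 37545)/(v(16, r(14)) - 34612) = (41092 + 37545)/(36 - 34612) = 78637/(-34576) = 78637*(-1/34576) = -78637/34576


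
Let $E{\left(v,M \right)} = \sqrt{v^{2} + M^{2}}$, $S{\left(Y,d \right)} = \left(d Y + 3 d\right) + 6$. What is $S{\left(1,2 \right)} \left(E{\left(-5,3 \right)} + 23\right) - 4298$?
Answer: $-3976 + 14 \sqrt{34} \approx -3894.4$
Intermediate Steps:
$S{\left(Y,d \right)} = 6 + 3 d + Y d$ ($S{\left(Y,d \right)} = \left(Y d + 3 d\right) + 6 = \left(3 d + Y d\right) + 6 = 6 + 3 d + Y d$)
$E{\left(v,M \right)} = \sqrt{M^{2} + v^{2}}$
$S{\left(1,2 \right)} \left(E{\left(-5,3 \right)} + 23\right) - 4298 = \left(6 + 3 \cdot 2 + 1 \cdot 2\right) \left(\sqrt{3^{2} + \left(-5\right)^{2}} + 23\right) - 4298 = \left(6 + 6 + 2\right) \left(\sqrt{9 + 25} + 23\right) - 4298 = 14 \left(\sqrt{34} + 23\right) - 4298 = 14 \left(23 + \sqrt{34}\right) - 4298 = \left(322 + 14 \sqrt{34}\right) - 4298 = -3976 + 14 \sqrt{34}$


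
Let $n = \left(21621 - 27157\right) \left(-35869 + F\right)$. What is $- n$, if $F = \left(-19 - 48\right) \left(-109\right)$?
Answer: $-158141376$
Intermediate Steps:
$F = 7303$ ($F = \left(-67\right) \left(-109\right) = 7303$)
$n = 158141376$ ($n = \left(21621 - 27157\right) \left(-35869 + 7303\right) = \left(-5536\right) \left(-28566\right) = 158141376$)
$- n = \left(-1\right) 158141376 = -158141376$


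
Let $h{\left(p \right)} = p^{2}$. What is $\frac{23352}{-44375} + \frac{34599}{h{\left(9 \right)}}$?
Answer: $\frac{511146371}{1198125} \approx 426.62$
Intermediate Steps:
$\frac{23352}{-44375} + \frac{34599}{h{\left(9 \right)}} = \frac{23352}{-44375} + \frac{34599}{9^{2}} = 23352 \left(- \frac{1}{44375}\right) + \frac{34599}{81} = - \frac{23352}{44375} + 34599 \cdot \frac{1}{81} = - \frac{23352}{44375} + \frac{11533}{27} = \frac{511146371}{1198125}$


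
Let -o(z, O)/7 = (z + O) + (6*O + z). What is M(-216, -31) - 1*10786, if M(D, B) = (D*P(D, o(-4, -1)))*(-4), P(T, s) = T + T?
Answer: -384034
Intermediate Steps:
o(z, O) = -49*O - 14*z (o(z, O) = -7*((z + O) + (6*O + z)) = -7*((O + z) + (z + 6*O)) = -7*(2*z + 7*O) = -49*O - 14*z)
P(T, s) = 2*T
M(D, B) = -8*D² (M(D, B) = (D*(2*D))*(-4) = (2*D²)*(-4) = -8*D²)
M(-216, -31) - 1*10786 = -8*(-216)² - 1*10786 = -8*46656 - 10786 = -373248 - 10786 = -384034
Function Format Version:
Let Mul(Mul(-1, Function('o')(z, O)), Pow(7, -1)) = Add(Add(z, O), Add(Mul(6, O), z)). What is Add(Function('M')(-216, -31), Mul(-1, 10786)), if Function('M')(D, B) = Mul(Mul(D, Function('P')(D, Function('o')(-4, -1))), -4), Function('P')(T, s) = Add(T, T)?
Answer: -384034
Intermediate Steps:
Function('o')(z, O) = Add(Mul(-49, O), Mul(-14, z)) (Function('o')(z, O) = Mul(-7, Add(Add(z, O), Add(Mul(6, O), z))) = Mul(-7, Add(Add(O, z), Add(z, Mul(6, O)))) = Mul(-7, Add(Mul(2, z), Mul(7, O))) = Add(Mul(-49, O), Mul(-14, z)))
Function('P')(T, s) = Mul(2, T)
Function('M')(D, B) = Mul(-8, Pow(D, 2)) (Function('M')(D, B) = Mul(Mul(D, Mul(2, D)), -4) = Mul(Mul(2, Pow(D, 2)), -4) = Mul(-8, Pow(D, 2)))
Add(Function('M')(-216, -31), Mul(-1, 10786)) = Add(Mul(-8, Pow(-216, 2)), Mul(-1, 10786)) = Add(Mul(-8, 46656), -10786) = Add(-373248, -10786) = -384034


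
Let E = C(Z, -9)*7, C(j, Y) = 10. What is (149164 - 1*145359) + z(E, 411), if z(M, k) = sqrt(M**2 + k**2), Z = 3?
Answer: 3805 + sqrt(173821) ≈ 4221.9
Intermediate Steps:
E = 70 (E = 10*7 = 70)
(149164 - 1*145359) + z(E, 411) = (149164 - 1*145359) + sqrt(70**2 + 411**2) = (149164 - 145359) + sqrt(4900 + 168921) = 3805 + sqrt(173821)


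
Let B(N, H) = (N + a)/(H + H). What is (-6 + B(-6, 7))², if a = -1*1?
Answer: 169/4 ≈ 42.250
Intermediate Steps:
a = -1
B(N, H) = (-1 + N)/(2*H) (B(N, H) = (N - 1)/(H + H) = (-1 + N)/((2*H)) = (-1 + N)*(1/(2*H)) = (-1 + N)/(2*H))
(-6 + B(-6, 7))² = (-6 + (½)*(-1 - 6)/7)² = (-6 + (½)*(⅐)*(-7))² = (-6 - ½)² = (-13/2)² = 169/4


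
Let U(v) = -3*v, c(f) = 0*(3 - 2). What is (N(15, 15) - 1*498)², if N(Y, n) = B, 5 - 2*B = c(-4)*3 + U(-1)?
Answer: 247009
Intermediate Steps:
c(f) = 0 (c(f) = 0*1 = 0)
B = 1 (B = 5/2 - (0*3 - 3*(-1))/2 = 5/2 - (0 + 3)/2 = 5/2 - ½*3 = 5/2 - 3/2 = 1)
N(Y, n) = 1
(N(15, 15) - 1*498)² = (1 - 1*498)² = (1 - 498)² = (-497)² = 247009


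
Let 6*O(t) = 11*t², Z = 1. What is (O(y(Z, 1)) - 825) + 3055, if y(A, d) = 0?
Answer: 2230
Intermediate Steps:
O(t) = 11*t²/6 (O(t) = (11*t²)/6 = 11*t²/6)
(O(y(Z, 1)) - 825) + 3055 = ((11/6)*0² - 825) + 3055 = ((11/6)*0 - 825) + 3055 = (0 - 825) + 3055 = -825 + 3055 = 2230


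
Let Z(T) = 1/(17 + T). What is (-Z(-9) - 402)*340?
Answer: -273445/2 ≈ -1.3672e+5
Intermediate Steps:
(-Z(-9) - 402)*340 = (-1/(17 - 9) - 402)*340 = (-1/8 - 402)*340 = -3217/8*340 = -273445/2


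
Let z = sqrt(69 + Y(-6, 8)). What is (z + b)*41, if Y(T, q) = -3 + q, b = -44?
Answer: -1804 + 41*sqrt(74) ≈ -1451.3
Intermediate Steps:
z = sqrt(74) (z = sqrt(69 + (-3 + 8)) = sqrt(69 + 5) = sqrt(74) ≈ 8.6023)
(z + b)*41 = (sqrt(74) - 44)*41 = (-44 + sqrt(74))*41 = -1804 + 41*sqrt(74)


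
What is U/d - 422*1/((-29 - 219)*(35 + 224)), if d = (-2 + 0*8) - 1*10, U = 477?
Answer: -319100/8029 ≈ -39.743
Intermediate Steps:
d = -12 (d = (-2 + 0) - 10 = -2 - 10 = -12)
U/d - 422*1/((-29 - 219)*(35 + 224)) = 477/(-12) - 422*1/((-29 - 219)*(35 + 224)) = 477*(-1/12) - 422/((-248*259)) = -159/4 - 422/(-64232) = -159/4 - 422*(-1/64232) = -159/4 + 211/32116 = -319100/8029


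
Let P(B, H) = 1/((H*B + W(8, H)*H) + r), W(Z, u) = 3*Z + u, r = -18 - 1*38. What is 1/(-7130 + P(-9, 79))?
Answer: -7370/52548099 ≈ -0.00014025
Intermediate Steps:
r = -56 (r = -18 - 38 = -56)
W(Z, u) = u + 3*Z
P(B, H) = 1/(-56 + B*H + H*(24 + H)) (P(B, H) = 1/((H*B + (H + 3*8)*H) - 56) = 1/((B*H + (H + 24)*H) - 56) = 1/((B*H + (24 + H)*H) - 56) = 1/((B*H + H*(24 + H)) - 56) = 1/(-56 + B*H + H*(24 + H)))
1/(-7130 + P(-9, 79)) = 1/(-7130 + 1/(-56 - 9*79 + 79*(24 + 79))) = 1/(-7130 + 1/(-56 - 711 + 79*103)) = 1/(-7130 + 1/(-56 - 711 + 8137)) = 1/(-7130 + 1/7370) = 1/(-52548099/7370) = -7370/52548099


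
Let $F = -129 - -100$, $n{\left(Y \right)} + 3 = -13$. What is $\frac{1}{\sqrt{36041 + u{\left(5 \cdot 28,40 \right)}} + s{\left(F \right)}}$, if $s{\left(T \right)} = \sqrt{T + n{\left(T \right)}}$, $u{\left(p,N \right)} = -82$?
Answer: $\frac{1}{\sqrt{35959} + 3 i \sqrt{5}} \approx 0.0052669 - 0.00018632 i$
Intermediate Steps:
$n{\left(Y \right)} = -16$ ($n{\left(Y \right)} = -3 - 13 = -16$)
$F = -29$ ($F = -129 + 100 = -29$)
$s{\left(T \right)} = \sqrt{-16 + T}$ ($s{\left(T \right)} = \sqrt{T - 16} = \sqrt{-16 + T}$)
$\frac{1}{\sqrt{36041 + u{\left(5 \cdot 28,40 \right)}} + s{\left(F \right)}} = \frac{1}{\sqrt{36041 - 82} + \sqrt{-16 - 29}} = \frac{1}{\sqrt{35959} + \sqrt{-45}} = \frac{1}{\sqrt{35959} + 3 i \sqrt{5}}$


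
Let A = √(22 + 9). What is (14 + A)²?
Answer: (14 + √31)² ≈ 382.90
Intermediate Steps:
A = √31 ≈ 5.5678
(14 + A)² = (14 + √31)²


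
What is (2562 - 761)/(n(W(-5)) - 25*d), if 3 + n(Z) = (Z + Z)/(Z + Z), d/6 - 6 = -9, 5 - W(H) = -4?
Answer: 1801/448 ≈ 4.0201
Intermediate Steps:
W(H) = 9 (W(H) = 5 - 1*(-4) = 5 + 4 = 9)
d = -18 (d = 36 + 6*(-9) = 36 - 54 = -18)
n(Z) = -2 (n(Z) = -3 + (Z + Z)/(Z + Z) = -3 + (2*Z)/((2*Z)) = -3 + (2*Z)*(1/(2*Z)) = -3 + 1 = -2)
(2562 - 761)/(n(W(-5)) - 25*d) = (2562 - 761)/(-2 - 25*(-18)) = 1801/(-2 + 450) = 1801/448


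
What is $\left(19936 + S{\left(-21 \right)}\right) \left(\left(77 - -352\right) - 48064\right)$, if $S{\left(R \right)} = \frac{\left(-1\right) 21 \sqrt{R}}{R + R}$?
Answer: $-949651360 - \frac{47635 i \sqrt{21}}{2} \approx -9.4965 \cdot 10^{8} - 1.0915 \cdot 10^{5} i$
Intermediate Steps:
$S{\left(R \right)} = - \frac{21}{2 \sqrt{R}}$ ($S{\left(R \right)} = \frac{\left(-21\right) \sqrt{R}}{2 R} = - 21 \sqrt{R} \frac{1}{2 R} = - \frac{21}{2 \sqrt{R}}$)
$\left(19936 + S{\left(-21 \right)}\right) \left(\left(77 - -352\right) - 48064\right) = \left(19936 - \frac{21}{2 i \sqrt{21}}\right) \left(\left(77 - -352\right) - 48064\right) = \left(19936 - \frac{21 \left(- \frac{i \sqrt{21}}{21}\right)}{2}\right) \left(\left(77 + 352\right) - 48064\right) = \left(19936 + \frac{i \sqrt{21}}{2}\right) \left(429 - 48064\right) = \left(19936 + \frac{i \sqrt{21}}{2}\right) \left(-47635\right) = -949651360 - \frac{47635 i \sqrt{21}}{2}$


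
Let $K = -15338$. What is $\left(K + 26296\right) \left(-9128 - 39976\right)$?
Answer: $-538081632$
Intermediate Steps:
$\left(K + 26296\right) \left(-9128 - 39976\right) = \left(-15338 + 26296\right) \left(-9128 - 39976\right) = 10958 \left(-49104\right) = -538081632$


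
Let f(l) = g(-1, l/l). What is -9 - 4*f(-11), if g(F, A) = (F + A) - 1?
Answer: -5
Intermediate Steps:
g(F, A) = -1 + A + F (g(F, A) = (A + F) - 1 = -1 + A + F)
f(l) = -1 (f(l) = -1 + l/l - 1 = -1 + 1 - 1 = -1)
-9 - 4*f(-11) = -9 - 4*(-1) = -9 + 4 = -5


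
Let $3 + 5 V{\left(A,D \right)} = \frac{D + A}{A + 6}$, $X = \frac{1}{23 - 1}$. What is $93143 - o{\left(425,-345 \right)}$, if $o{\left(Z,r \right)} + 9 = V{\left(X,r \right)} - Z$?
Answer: $\frac{62236693}{665} \approx 93589.0$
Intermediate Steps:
$X = \frac{1}{22} \approx 0.045455$
$V{\left(A,D \right)} = - \frac{3}{5} + \frac{A + D}{5 \left(6 + A\right)}$ ($V{\left(A,D \right)} = - \frac{3}{5} + \frac{\left(D + A\right) \frac{1}{A + 6}}{5} = - \frac{3}{5} + \frac{\left(A + D\right) \frac{1}{6 + A}}{5} = - \frac{3}{5} + \frac{\frac{1}{6 + A} \left(A + D\right)}{5} = - \frac{3}{5} + \frac{A + D}{5 \left(6 + A\right)}$)
$o{\left(Z,r \right)} = - \frac{6383}{665} - Z + \frac{22 r}{665}$ ($o{\left(Z,r \right)} = -9 - \left(Z - \frac{-18 + r - \frac{1}{11}}{5 \left(6 + \frac{1}{22}\right)}\right) = -9 - \left(Z - \frac{-18 + r - \frac{1}{11}}{5 \cdot \frac{133}{22}}\right) = -9 - \left(Z - \frac{22 \left(- \frac{199}{11} + r\right)}{665}\right) = -9 - \left(\frac{398}{665} + Z - \frac{22 r}{665}\right) = - \frac{6383}{665} - Z + \frac{22 r}{665}$)
$93143 - o{\left(425,-345 \right)} = 93143 - \left(- \frac{6383}{665} - 425 + \frac{22}{665} \left(-345\right)\right) = 93143 - \left(- \frac{6383}{665} - 425 - \frac{1518}{133}\right) = 93143 - - \frac{296598}{665} = 93143 + \frac{296598}{665} = \frac{62236693}{665}$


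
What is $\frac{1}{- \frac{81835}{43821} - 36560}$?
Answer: $- \frac{43821}{1602177595} \approx -2.7351 \cdot 10^{-5}$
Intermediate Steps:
$\frac{1}{- \frac{81835}{43821} - 36560} = \frac{1}{- \frac{1602177595}{43821}} = - \frac{43821}{1602177595}$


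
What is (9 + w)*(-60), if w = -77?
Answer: 4080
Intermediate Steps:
(9 + w)*(-60) = (9 - 77)*(-60) = -68*(-60) = 4080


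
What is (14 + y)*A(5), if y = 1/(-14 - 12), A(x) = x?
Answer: 1815/26 ≈ 69.808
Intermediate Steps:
y = -1/26 (y = 1/(-26) = -1/26 ≈ -0.038462)
(14 + y)*A(5) = (14 - 1/26)*5 = (363/26)*5 = 1815/26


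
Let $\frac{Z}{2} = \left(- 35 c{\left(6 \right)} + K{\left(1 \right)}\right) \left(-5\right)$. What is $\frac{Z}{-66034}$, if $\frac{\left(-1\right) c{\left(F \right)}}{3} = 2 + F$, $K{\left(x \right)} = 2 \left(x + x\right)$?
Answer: $\frac{4220}{33017} \approx 0.12781$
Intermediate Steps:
$K{\left(x \right)} = 4 x$ ($K{\left(x \right)} = 2 \cdot 2 x = 4 x$)
$c{\left(F \right)} = -6 - 3 F$ ($c{\left(F \right)} = - 3 \left(2 + F\right) = -6 - 3 F$)
$Z = -8440$ ($Z = 2 \left(- 35 \left(-6 - 18\right) + 4 \cdot 1\right) \left(-5\right) = 2 \left(- 35 \left(-6 - 18\right) + 4\right) \left(-5\right) = 2 \left(\left(-35\right) \left(-24\right) + 4\right) \left(-5\right) = 2 \left(840 + 4\right) \left(-5\right) = 2 \cdot 844 \left(-5\right) = 2 \left(-4220\right) = -8440$)
$\frac{Z}{-66034} = - \frac{8440}{-66034} = \left(-8440\right) \left(- \frac{1}{66034}\right) = \frac{4220}{33017}$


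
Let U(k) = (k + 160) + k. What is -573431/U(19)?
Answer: -573431/198 ≈ -2896.1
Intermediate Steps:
U(k) = 160 + 2*k (U(k) = (160 + k) + k = 160 + 2*k)
-573431/U(19) = -573431/(160 + 2*19) = -573431/(160 + 38) = -573431/198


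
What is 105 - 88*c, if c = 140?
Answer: -12215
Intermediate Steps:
105 - 88*c = 105 - 88*140 = 105 - 12320 = -12215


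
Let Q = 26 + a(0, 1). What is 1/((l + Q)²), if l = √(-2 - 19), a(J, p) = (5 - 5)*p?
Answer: (26 + I*√21)⁻² ≈ 0.0013483 - 0.00049051*I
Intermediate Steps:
a(J, p) = 0 (a(J, p) = 0*p = 0)
l = I*√21 (l = √(-21) = I*√21 ≈ 4.5826*I)
Q = 26 (Q = 26 + 0 = 26)
1/((l + Q)²) = 1/((I*√21 + 26)²) = 1/((26 + I*√21)²) = (26 + I*√21)⁻²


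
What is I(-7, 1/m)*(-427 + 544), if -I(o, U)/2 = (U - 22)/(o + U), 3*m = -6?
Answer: -702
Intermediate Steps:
m = -2 (m = (⅓)*(-6) = -2)
I(o, U) = -2*(-22 + U)/(U + o) (I(o, U) = -2*(U - 22)/(o + U) = -2*(-22 + U)/(U + o))
I(-7, 1/m)*(-427 + 544) = (2*(22 - 1/(-2))/(1/(-2) - 7))*(-427 + 544) = (2*(22 - 1*(-½))/(-½ - 7))*117 = (2*(22 + ½)/(-15/2))*117 = (2*(-2/15)*(45/2))*117 = -6*117 = -702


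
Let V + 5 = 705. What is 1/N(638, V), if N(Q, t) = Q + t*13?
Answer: 1/9738 ≈ 0.00010269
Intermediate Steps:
V = 700 (V = -5 + 705 = 700)
N(Q, t) = Q + 13*t
1/N(638, V) = 1/(638 + 13*700) = 1/(638 + 9100) = 1/9738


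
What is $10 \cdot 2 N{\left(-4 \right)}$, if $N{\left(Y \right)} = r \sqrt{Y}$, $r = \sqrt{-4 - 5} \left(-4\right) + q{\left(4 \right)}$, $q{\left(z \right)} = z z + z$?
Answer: $480 + 800 i \approx 480.0 + 800.0 i$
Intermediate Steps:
$q{\left(z \right)} = z + z^{2}$ ($q{\left(z \right)} = z^{2} + z = z + z^{2}$)
$r = 20 - 12 i$ ($r = \sqrt{-4 - 5} \left(-4\right) + 4 \left(1 + 4\right) = \sqrt{-9} \left(-4\right) + 4 \cdot 5 = 3 i \left(-4\right) + 20 = - 12 i + 20 = 20 - 12 i \approx 20.0 - 12.0 i$)
$N{\left(Y \right)} = \sqrt{Y} \left(20 - 12 i\right)$ ($N{\left(Y \right)} = \left(20 - 12 i\right) \sqrt{Y} = \sqrt{Y} \left(20 - 12 i\right)$)
$10 \cdot 2 N{\left(-4 \right)} = 10 \cdot 2 \sqrt{-4} \left(20 - 12 i\right) = 20 \cdot 2 i \left(20 - 12 i\right) = 40 i \left(20 - 12 i\right)$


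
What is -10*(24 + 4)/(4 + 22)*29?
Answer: -4060/13 ≈ -312.31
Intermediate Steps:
-10*(24 + 4)/(4 + 22)*29 = -280/26*29 = -10*14/13*29 = -140/13*29 = -4060/13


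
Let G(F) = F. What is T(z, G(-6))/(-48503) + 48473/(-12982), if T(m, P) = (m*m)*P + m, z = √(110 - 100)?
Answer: -2350306999/629665946 - √10/48503 ≈ -3.7327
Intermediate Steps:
z = √10 ≈ 3.1623
T(m, P) = m + P*m² (T(m, P) = m²*P + m = P*m² + m = m + P*m²)
T(z, G(-6))/(-48503) + 48473/(-12982) = (√10*(1 - 6*√10))/(-48503) + 48473/(-12982) = (√10*(1 - 6*√10))*(-1/48503) + 48473*(-1/12982) = -√10*(1 - 6*√10)/48503 - 48473/12982 = -48473/12982 - √10*(1 - 6*√10)/48503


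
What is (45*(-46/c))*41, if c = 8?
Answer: -42435/4 ≈ -10609.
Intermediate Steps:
(45*(-46/c))*41 = (45*(-46/8))*41 = (45*(-46*⅛))*41 = (45*(-23/4))*41 = -1035/4*41 = -42435/4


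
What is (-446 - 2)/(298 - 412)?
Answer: 224/57 ≈ 3.9298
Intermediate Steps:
(-446 - 2)/(298 - 412) = -448/(-114) = -448*(-1/114) = 224/57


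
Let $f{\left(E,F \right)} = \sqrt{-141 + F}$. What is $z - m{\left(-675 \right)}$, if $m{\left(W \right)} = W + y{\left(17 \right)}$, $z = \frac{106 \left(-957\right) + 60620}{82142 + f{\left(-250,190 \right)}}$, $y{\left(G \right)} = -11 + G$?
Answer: $\frac{54916859}{82149} \approx 668.5$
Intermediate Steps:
$z = - \frac{40822}{82149}$ ($z = \frac{106 \left(-957\right) + 60620}{82142 + \sqrt{-141 + 190}} = \frac{-101442 + 60620}{82142 + \sqrt{49}} = - \frac{40822}{82142 + 7} = - \frac{40822}{82149} \approx -0.49693$)
$m{\left(W \right)} = 6 + W$ ($m{\left(W \right)} = W + \left(-11 + 17\right) = W + 6 = 6 + W$)
$z - m{\left(-675 \right)} = - \frac{40822}{82149} - \left(6 - 675\right) = - \frac{40822}{82149} - -669 = - \frac{40822}{82149} + 669 = \frac{54916859}{82149}$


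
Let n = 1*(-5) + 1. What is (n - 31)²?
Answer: 1225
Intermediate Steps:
n = -4 (n = -5 + 1 = -4)
(n - 31)² = (-4 - 31)² = (-35)² = 1225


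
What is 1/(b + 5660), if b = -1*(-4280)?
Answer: 1/9940 ≈ 0.00010060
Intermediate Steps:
b = 4280
1/(b + 5660) = 1/(4280 + 5660) = 1/9940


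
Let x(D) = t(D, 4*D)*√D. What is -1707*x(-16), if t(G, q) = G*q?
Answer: -6991872*I ≈ -6.9919e+6*I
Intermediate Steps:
x(D) = 4*D^(5/2) (x(D) = (D*(4*D))*√D = (4*D²)*√D = 4*D^(5/2))
-1707*x(-16) = -6828*(-16)^(5/2) = -6828*1024*I = -6991872*I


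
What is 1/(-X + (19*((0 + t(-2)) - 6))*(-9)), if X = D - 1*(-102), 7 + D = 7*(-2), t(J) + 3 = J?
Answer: 1/1800 ≈ 0.00055556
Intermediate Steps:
t(J) = -3 + J
D = -21 (D = -7 + 7*(-2) = -7 - 14 = -21)
X = 81 (X = -21 - 1*(-102) = -21 + 102 = 81)
1/(-X + (19*((0 + t(-2)) - 6))*(-9)) = 1/(-1*81 + (19*((0 + (-3 - 2)) - 6))*(-9)) = 1/(-81 + (19*((0 - 5) - 6))*(-9)) = 1/(-81 + (19*(-5 - 6))*(-9)) = 1/(-81 + (19*(-11))*(-9)) = 1/(-81 - 209*(-9)) = 1/(-81 + 1881) = 1/1800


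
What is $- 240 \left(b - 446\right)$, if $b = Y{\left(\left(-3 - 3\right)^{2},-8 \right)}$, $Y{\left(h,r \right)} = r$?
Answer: $108960$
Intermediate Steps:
$b = -8$
$- 240 \left(b - 446\right) = - 240 \left(-8 - 446\right) = \left(-240\right) \left(-454\right) = 108960$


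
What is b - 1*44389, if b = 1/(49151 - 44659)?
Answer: -199395387/4492 ≈ -44389.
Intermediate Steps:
b = 1/4492 ≈ 0.00022262
b - 1*44389 = 1/4492 - 1*44389 = 1/4492 - 44389 = -199395387/4492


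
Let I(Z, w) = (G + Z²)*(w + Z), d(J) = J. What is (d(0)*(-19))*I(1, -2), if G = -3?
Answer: 0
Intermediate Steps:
I(Z, w) = (-3 + Z²)*(Z + w) (I(Z, w) = (-3 + Z²)*(w + Z) = (-3 + Z²)*(Z + w))
(d(0)*(-19))*I(1, -2) = (0*(-19))*(1³ - 3*1 - 3*(-2) - 2*1²) = 0*(1 - 3 + 6 - 2*1) = 0*(1 - 3 + 6 - 2) = 0*2 = 0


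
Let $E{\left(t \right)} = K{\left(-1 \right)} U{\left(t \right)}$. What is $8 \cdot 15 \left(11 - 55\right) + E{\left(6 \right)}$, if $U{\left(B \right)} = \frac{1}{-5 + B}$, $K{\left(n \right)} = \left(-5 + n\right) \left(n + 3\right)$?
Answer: $-5292$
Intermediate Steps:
$K{\left(n \right)} = \left(-5 + n\right) \left(3 + n\right)$
$E{\left(t \right)} = - \frac{12}{-5 + t}$ ($E{\left(t \right)} = \frac{-15 + \left(-1\right)^{2} - -2}{-5 + t} = \frac{-15 + 1 + 2}{-5 + t} = - \frac{12}{-5 + t}$)
$8 \cdot 15 \left(11 - 55\right) + E{\left(6 \right)} = 8 \cdot 15 \left(11 - 55\right) - \frac{12}{-5 + 6} = 120 \left(11 - 55\right) - \frac{12}{1} = 120 \left(-44\right) - 12 = -5280 - 12 = -5292$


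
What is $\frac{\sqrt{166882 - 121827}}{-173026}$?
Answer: $- \frac{\sqrt{45055}}{173026} \approx -0.0012268$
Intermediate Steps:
$\frac{\sqrt{166882 - 121827}}{-173026} = \sqrt{166882 - 121827} \left(- \frac{1}{173026}\right) = \sqrt{45055} \left(- \frac{1}{173026}\right) = - \frac{\sqrt{45055}}{173026}$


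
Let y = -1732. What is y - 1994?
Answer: -3726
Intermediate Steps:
y - 1994 = -1732 - 1994 = -3726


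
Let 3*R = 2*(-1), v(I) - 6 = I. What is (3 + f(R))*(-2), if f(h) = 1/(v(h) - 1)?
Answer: -84/13 ≈ -6.4615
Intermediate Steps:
v(I) = 6 + I
R = -2/3 (R = (2*(-1))/3 = (1/3)*(-2) = -2/3 ≈ -0.66667)
f(h) = 1/(5 + h) (f(h) = 1/((6 + h) - 1) = 1/(5 + h))
(3 + f(R))*(-2) = (3 + 1/(5 - 2/3))*(-2) = (3 + 1/(13/3))*(-2) = (3 + 3/13)*(-2) = (42/13)*(-2) = -84/13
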